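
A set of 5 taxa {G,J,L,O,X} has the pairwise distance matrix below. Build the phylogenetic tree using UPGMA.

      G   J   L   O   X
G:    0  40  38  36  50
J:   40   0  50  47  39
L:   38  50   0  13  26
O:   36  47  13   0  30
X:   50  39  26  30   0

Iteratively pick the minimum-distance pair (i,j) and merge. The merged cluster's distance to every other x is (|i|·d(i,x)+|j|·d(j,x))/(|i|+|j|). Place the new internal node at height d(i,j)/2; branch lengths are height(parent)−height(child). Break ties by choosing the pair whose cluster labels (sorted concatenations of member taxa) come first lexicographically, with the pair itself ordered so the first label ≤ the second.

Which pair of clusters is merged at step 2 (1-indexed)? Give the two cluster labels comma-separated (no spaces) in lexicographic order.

step 1: merge (L,O) at d=13; branch lengths L→13/2, O→13/2; new cluster LO
  updated: d(G,LO)=37, d(J,LO)=97/2, d(LO,X)=28
step 2: merge (LO,X) at d=28; branch lengths LO→15/2, X→14; new cluster LOX
  updated: d(G,LOX)=124/3, d(J,LOX)=136/3
step 3: merge (G,J) at d=40; branch lengths G→20, J→20; new cluster GJ
  updated: d(GJ,LOX)=130/3
step 4: merge (GJ,LOX) at d=130/3; branch lengths GJ→5/3, LOX→23/3; new cluster GJLOX
final tree: ((G:20,J:20):5/3,((L:13/2,O:13/2):15/2,X:14):23/3)
total length: 503/6

LO,X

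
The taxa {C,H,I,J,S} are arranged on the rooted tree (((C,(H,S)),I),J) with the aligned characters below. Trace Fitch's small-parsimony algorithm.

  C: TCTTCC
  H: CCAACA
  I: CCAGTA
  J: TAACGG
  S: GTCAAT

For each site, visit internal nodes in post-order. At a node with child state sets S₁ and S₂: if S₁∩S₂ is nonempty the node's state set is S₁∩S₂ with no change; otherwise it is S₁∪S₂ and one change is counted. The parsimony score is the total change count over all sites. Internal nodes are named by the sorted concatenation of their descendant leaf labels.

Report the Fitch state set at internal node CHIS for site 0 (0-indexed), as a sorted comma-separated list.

HS@0: {C} ∪ {G} = {C,G} (union, +1)
CHS@0: {T} ∪ {C,G} = {C,G,T} (union, +1)
CHIS@0: {C,G,T} ∩ {C} = {C} (intersection, +0)
CHIJS@0: {C} ∪ {T} = {C,T} (union, +1)
HS@1: {C} ∪ {T} = {C,T} (union, +1)
CHS@1: {C} ∩ {C,T} = {C} (intersection, +0)
CHIS@1: {C} ∩ {C} = {C} (intersection, +0)
CHIJS@1: {C} ∪ {A} = {A,C} (union, +1)
HS@2: {A} ∪ {C} = {A,C} (union, +1)
CHS@2: {T} ∪ {A,C} = {A,C,T} (union, +1)
CHIS@2: {A,C,T} ∩ {A} = {A} (intersection, +0)
CHIJS@2: {A} ∩ {A} = {A} (intersection, +0)
HS@3: {A} ∩ {A} = {A} (intersection, +0)
CHS@3: {T} ∪ {A} = {A,T} (union, +1)
CHIS@3: {A,T} ∪ {G} = {A,G,T} (union, +1)
CHIJS@3: {A,G,T} ∪ {C} = {A,C,G,T} (union, +1)
HS@4: {C} ∪ {A} = {A,C} (union, +1)
CHS@4: {C} ∩ {A,C} = {C} (intersection, +0)
CHIS@4: {C} ∪ {T} = {C,T} (union, +1)
CHIJS@4: {C,T} ∪ {G} = {C,G,T} (union, +1)
HS@5: {A} ∪ {T} = {A,T} (union, +1)
CHS@5: {C} ∪ {A,T} = {A,C,T} (union, +1)
CHIS@5: {A,C,T} ∩ {A} = {A} (intersection, +0)
CHIJS@5: {A} ∪ {G} = {A,G} (union, +1)
per-site changes: [3, 2, 2, 3, 3, 3]; total = 16

C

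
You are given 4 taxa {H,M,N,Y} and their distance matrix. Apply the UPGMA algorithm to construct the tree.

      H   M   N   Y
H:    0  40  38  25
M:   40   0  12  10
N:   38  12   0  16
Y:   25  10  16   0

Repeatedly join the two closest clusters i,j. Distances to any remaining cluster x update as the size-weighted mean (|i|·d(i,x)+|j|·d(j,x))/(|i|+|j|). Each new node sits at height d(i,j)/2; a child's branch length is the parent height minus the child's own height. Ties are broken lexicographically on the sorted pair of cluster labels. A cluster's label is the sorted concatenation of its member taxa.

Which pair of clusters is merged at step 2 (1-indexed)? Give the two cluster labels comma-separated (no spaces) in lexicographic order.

MY,N

iteration 1: select M,Y (d=10); attach at lengths (5, 5); label the merged cluster MY
  updated: d(H,MY)=65/2, d(MY,N)=14
iteration 2: select MY,N (d=14); attach at lengths (2, 7); label the merged cluster MNY
  updated: d(H,MNY)=103/3
iteration 3: select H,MNY (d=103/3); attach at lengths (103/6, 61/6); label the merged cluster HMNY
final tree: (H:103/6,((M:5,Y:5):2,N:7):61/6)
total length: 139/3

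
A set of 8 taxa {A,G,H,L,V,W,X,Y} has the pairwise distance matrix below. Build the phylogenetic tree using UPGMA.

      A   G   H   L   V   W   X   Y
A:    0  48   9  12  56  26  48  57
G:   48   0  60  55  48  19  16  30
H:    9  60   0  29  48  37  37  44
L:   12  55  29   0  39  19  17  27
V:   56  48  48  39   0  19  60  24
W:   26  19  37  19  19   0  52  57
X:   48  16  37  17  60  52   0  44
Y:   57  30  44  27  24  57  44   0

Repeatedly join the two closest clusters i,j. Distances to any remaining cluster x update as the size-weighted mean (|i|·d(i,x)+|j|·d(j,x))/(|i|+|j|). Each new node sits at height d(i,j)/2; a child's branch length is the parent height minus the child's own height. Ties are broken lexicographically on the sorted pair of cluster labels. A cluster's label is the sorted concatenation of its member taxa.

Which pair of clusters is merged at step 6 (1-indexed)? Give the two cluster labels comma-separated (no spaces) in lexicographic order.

iteration 1: select A,H (d=9); attach at lengths (9/2, 9/2); label the merged cluster AH
  updated: d(AH,G)=54, d(AH,L)=41/2, d(AH,V)=52, d(AH,W)=63/2, d(AH,X)=85/2, d(AH,Y)=101/2
iteration 2: select G,X (d=16); attach at lengths (8, 8); label the merged cluster GX
  updated: d(AH,GX)=193/4, d(GX,L)=36, d(GX,V)=54, d(GX,W)=71/2, d(GX,Y)=37
iteration 3: select L,W (d=19); attach at lengths (19/2, 19/2); label the merged cluster LW
  updated: d(AH,LW)=26, d(GX,LW)=143/4, d(LW,V)=29, d(LW,Y)=42
iteration 4: select V,Y (d=24); attach at lengths (12, 12); label the merged cluster VY
  updated: d(AH,VY)=205/4, d(GX,VY)=91/2, d(LW,VY)=71/2
iteration 5: select AH,LW (d=26); attach at lengths (17/2, 7/2); label the merged cluster AHLW
  updated: d(AHLW,GX)=42, d(AHLW,VY)=347/8
iteration 6: select AHLW,GX (d=42); attach at lengths (8, 13); label the merged cluster AGHLWX
  updated: d(AGHLWX,VY)=529/12
iteration 7: select AGHLWX,VY (d=529/12); attach at lengths (25/24, 241/24); label the merged cluster AGHLVWXY
final tree: ((((A:9/2,H:9/2):17/2,(L:19/2,W:19/2):7/2):8,(G:8,X:8):13):25/24,(V:12,Y:12):241/24)
total length: 1345/12

AHLW,GX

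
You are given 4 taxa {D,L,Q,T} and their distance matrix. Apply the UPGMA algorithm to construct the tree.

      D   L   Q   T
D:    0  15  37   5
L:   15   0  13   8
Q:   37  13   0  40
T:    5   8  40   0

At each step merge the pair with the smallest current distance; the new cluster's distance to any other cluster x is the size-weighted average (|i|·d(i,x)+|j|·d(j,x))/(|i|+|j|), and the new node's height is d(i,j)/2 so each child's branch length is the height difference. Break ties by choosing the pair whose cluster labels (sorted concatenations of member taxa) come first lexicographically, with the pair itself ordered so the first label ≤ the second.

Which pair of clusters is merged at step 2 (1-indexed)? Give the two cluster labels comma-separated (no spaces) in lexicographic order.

iteration 1: select D,T (d=5); attach at lengths (5/2, 5/2); label the merged cluster DT
  updated: d(DT,L)=23/2, d(DT,Q)=77/2
iteration 2: select DT,L (d=23/2); attach at lengths (13/4, 23/4); label the merged cluster DLT
  updated: d(DLT,Q)=30
iteration 3: select DLT,Q (d=30); attach at lengths (37/4, 15); label the merged cluster DLQT
final tree: (((D:5/2,T:5/2):13/4,L:23/4):37/4,Q:15)
total length: 153/4

DT,L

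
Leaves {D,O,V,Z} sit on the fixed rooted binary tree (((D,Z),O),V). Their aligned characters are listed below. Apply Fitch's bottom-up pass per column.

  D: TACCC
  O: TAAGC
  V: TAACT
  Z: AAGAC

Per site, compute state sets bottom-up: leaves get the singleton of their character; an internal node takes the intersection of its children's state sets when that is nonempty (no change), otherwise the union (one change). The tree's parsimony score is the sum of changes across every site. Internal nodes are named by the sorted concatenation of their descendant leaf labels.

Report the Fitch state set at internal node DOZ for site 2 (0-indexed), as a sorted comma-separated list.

A,C,G

[col 0] DZ: children D:{T}, Z:{A} ∪→ {A,T}; cost 1
[col 0] DOZ: children DZ:{A,T}, O:{T} ∩→ {T}; cost 0
[col 0] DOVZ: children DOZ:{T}, V:{T} ∩→ {T}; cost 0
[col 1] DZ: children D:{A}, Z:{A} ∩→ {A}; cost 0
[col 1] DOZ: children DZ:{A}, O:{A} ∩→ {A}; cost 0
[col 1] DOVZ: children DOZ:{A}, V:{A} ∩→ {A}; cost 0
[col 2] DZ: children D:{C}, Z:{G} ∪→ {C,G}; cost 1
[col 2] DOZ: children DZ:{C,G}, O:{A} ∪→ {A,C,G}; cost 1
[col 2] DOVZ: children DOZ:{A,C,G}, V:{A} ∩→ {A}; cost 0
[col 3] DZ: children D:{C}, Z:{A} ∪→ {A,C}; cost 1
[col 3] DOZ: children DZ:{A,C}, O:{G} ∪→ {A,C,G}; cost 1
[col 3] DOVZ: children DOZ:{A,C,G}, V:{C} ∩→ {C}; cost 0
[col 4] DZ: children D:{C}, Z:{C} ∩→ {C}; cost 0
[col 4] DOZ: children DZ:{C}, O:{C} ∩→ {C}; cost 0
[col 4] DOVZ: children DOZ:{C}, V:{T} ∪→ {C,T}; cost 1
per-site changes: [1, 0, 2, 2, 1]; total = 6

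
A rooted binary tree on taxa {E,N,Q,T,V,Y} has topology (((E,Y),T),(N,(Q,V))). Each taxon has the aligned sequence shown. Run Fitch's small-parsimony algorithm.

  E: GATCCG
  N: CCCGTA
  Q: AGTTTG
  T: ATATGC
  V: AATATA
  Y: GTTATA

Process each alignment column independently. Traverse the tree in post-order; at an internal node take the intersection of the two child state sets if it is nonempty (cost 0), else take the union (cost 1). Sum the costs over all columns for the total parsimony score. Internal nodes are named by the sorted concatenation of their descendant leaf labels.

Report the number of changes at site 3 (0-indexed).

4

EY@0: {G} ∩ {G} = {G} (intersection, +0)
ETY@0: {G} ∪ {A} = {A,G} (union, +1)
QV@0: {A} ∩ {A} = {A} (intersection, +0)
NQV@0: {C} ∪ {A} = {A,C} (union, +1)
ENQTVY@0: {A,G} ∩ {A,C} = {A} (intersection, +0)
EY@1: {A} ∪ {T} = {A,T} (union, +1)
ETY@1: {A,T} ∩ {T} = {T} (intersection, +0)
QV@1: {G} ∪ {A} = {A,G} (union, +1)
NQV@1: {C} ∪ {A,G} = {A,C,G} (union, +1)
ENQTVY@1: {T} ∪ {A,C,G} = {A,C,G,T} (union, +1)
EY@2: {T} ∩ {T} = {T} (intersection, +0)
ETY@2: {T} ∪ {A} = {A,T} (union, +1)
QV@2: {T} ∩ {T} = {T} (intersection, +0)
NQV@2: {C} ∪ {T} = {C,T} (union, +1)
ENQTVY@2: {A,T} ∩ {C,T} = {T} (intersection, +0)
EY@3: {C} ∪ {A} = {A,C} (union, +1)
ETY@3: {A,C} ∪ {T} = {A,C,T} (union, +1)
QV@3: {T} ∪ {A} = {A,T} (union, +1)
NQV@3: {G} ∪ {A,T} = {A,G,T} (union, +1)
ENQTVY@3: {A,C,T} ∩ {A,G,T} = {A,T} (intersection, +0)
EY@4: {C} ∪ {T} = {C,T} (union, +1)
ETY@4: {C,T} ∪ {G} = {C,G,T} (union, +1)
QV@4: {T} ∩ {T} = {T} (intersection, +0)
NQV@4: {T} ∩ {T} = {T} (intersection, +0)
ENQTVY@4: {C,G,T} ∩ {T} = {T} (intersection, +0)
EY@5: {G} ∪ {A} = {A,G} (union, +1)
ETY@5: {A,G} ∪ {C} = {A,C,G} (union, +1)
QV@5: {G} ∪ {A} = {A,G} (union, +1)
NQV@5: {A} ∩ {A,G} = {A} (intersection, +0)
ENQTVY@5: {A,C,G} ∩ {A} = {A} (intersection, +0)
per-site changes: [2, 4, 2, 4, 2, 3]; total = 17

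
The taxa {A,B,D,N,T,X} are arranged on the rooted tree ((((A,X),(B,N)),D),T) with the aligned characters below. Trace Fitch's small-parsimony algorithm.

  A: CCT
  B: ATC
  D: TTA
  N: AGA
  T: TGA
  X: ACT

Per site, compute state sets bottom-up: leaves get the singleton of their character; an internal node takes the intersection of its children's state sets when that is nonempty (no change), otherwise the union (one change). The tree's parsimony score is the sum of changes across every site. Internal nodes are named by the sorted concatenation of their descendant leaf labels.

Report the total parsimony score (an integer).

site 0, node AX: A={C} ∪ X={A} → {A,C} (+1)
site 0, node BN: B={A} ∩ N={A} → {A} (+0)
site 0, node ABNX: AX={A,C} ∩ BN={A} → {A} (+0)
site 0, node ABDNX: ABNX={A} ∪ D={T} → {A,T} (+1)
site 0, node ABDNTX: ABDNX={A,T} ∩ T={T} → {T} (+0)
site 1, node AX: A={C} ∩ X={C} → {C} (+0)
site 1, node BN: B={T} ∪ N={G} → {G,T} (+1)
site 1, node ABNX: AX={C} ∪ BN={G,T} → {C,G,T} (+1)
site 1, node ABDNX: ABNX={C,G,T} ∩ D={T} → {T} (+0)
site 1, node ABDNTX: ABDNX={T} ∪ T={G} → {G,T} (+1)
site 2, node AX: A={T} ∩ X={T} → {T} (+0)
site 2, node BN: B={C} ∪ N={A} → {A,C} (+1)
site 2, node ABNX: AX={T} ∪ BN={A,C} → {A,C,T} (+1)
site 2, node ABDNX: ABNX={A,C,T} ∩ D={A} → {A} (+0)
site 2, node ABDNTX: ABDNX={A} ∩ T={A} → {A} (+0)
per-site changes: [2, 3, 2]; total = 7

7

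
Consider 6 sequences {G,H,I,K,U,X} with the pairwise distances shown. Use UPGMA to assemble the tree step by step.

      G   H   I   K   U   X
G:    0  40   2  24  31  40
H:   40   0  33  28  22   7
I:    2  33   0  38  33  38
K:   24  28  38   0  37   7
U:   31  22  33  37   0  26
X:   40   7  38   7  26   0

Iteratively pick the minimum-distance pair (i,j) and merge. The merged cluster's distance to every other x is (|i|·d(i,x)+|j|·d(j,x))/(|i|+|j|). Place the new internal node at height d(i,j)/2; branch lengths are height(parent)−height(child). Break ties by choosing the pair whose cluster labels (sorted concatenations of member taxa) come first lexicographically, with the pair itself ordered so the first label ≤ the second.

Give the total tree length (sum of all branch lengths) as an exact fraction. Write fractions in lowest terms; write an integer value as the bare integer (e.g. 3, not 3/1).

1. join G+I (d=2) ⇒ GI; edges |G|=1, |I|=1
  updated: d(GI,H)=73/2, d(GI,K)=31, d(GI,U)=32, d(GI,X)=39
2. join H+X (d=7) ⇒ HX; edges |H|=7/2, |X|=7/2
  updated: d(GI,HX)=151/4, d(HX,K)=35/2, d(HX,U)=24
3. join HX+K (d=35/2) ⇒ HKX; edges |HX|=21/4, |K|=35/4
  updated: d(GI,HKX)=71/2, d(HKX,U)=85/3
4. join HKX+U (d=85/3) ⇒ HKUX; edges |HKX|=65/12, |U|=85/6
  updated: d(GI,HKUX)=277/8
5. join GI+HKUX (d=277/8) ⇒ GHIKUX; edges |GI|=261/16, |HKUX|=151/48
final tree: ((G:1,I:1):261/16,(((H:7/2,X:7/2):21/4,K:35/4):65/12,U:85/6):151/48)
total length: 1489/24

1489/24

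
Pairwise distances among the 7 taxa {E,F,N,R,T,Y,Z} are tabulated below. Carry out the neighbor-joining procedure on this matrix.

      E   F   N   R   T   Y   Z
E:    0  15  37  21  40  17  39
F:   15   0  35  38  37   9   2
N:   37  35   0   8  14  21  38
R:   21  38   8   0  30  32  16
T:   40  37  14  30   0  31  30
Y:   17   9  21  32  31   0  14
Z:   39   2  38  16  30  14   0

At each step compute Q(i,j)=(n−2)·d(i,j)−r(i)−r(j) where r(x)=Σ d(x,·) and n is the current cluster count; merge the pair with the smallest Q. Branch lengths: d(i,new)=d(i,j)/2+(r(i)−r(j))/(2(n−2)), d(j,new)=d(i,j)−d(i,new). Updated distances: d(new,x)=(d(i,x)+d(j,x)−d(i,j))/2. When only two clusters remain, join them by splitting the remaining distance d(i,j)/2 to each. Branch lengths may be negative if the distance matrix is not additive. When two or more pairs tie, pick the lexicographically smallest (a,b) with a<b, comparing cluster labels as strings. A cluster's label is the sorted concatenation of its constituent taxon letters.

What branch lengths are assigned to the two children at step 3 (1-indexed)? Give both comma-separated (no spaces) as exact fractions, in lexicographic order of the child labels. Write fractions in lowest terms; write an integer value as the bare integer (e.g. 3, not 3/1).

23/4,25/4

step 1: merge (F,Z) at d=2, Q=-265; branch lengths F→7/10, Z→13/10; new cluster FZ
  updated: d(E,FZ)=26, d(FZ,N)=71/2, d(FZ,R)=26, d(FZ,T)=65/2, d(FZ,Y)=21/2
step 2: merge (N,T) at d=14, Q=-207; branch lengths N→3, T→11; new cluster NT
  updated: d(E,NT)=63/2, d(FZ,NT)=27, d(NT,R)=12, d(NT,Y)=19
step 3: merge (NT,R) at d=12, Q=-289/2; branch lengths NT→23/4, R→25/4; new cluster NRT
  updated: d(E,NRT)=81/4, d(FZ,NRT)=41/2, d(NRT,Y)=39/2
step 4: merge (E,NRT) at d=81/4, Q=-83; branch lengths E→87/8, NRT→75/8; new cluster ENRT
  updated: d(ENRT,FZ)=105/8, d(ENRT,Y)=65/8
step 5: merge (ENRT,FZ) at d=105/8, Q=-127/4; branch lengths ENRT→43/8, FZ→31/4; new cluster EFNRTZ
  updated: d(EFNRTZ,Y)=11/4
step 6: merge (EFNRTZ,Y) at d=11/4; branch lengths EFNRTZ→11/8, Y→11/8; new cluster EFNRTYZ
final tree: (((E:87/8,((N:3,T:11):23/4,R:25/4):75/8):43/8,(F:7/10,Z:13/10):31/4):11/8,Y:11/8)
total length: 513/8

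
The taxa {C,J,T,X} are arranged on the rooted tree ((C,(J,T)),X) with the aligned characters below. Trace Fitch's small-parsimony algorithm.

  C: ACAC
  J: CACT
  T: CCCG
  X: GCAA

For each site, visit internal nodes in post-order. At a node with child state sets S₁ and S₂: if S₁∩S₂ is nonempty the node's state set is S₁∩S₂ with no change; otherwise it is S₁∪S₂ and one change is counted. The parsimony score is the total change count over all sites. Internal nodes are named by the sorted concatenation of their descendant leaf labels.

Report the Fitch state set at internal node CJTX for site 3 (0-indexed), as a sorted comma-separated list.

[col 0] JT: children J:{C}, T:{C} ∩→ {C}; cost 0
[col 0] CJT: children C:{A}, JT:{C} ∪→ {A,C}; cost 1
[col 0] CJTX: children CJT:{A,C}, X:{G} ∪→ {A,C,G}; cost 1
[col 1] JT: children J:{A}, T:{C} ∪→ {A,C}; cost 1
[col 1] CJT: children C:{C}, JT:{A,C} ∩→ {C}; cost 0
[col 1] CJTX: children CJT:{C}, X:{C} ∩→ {C}; cost 0
[col 2] JT: children J:{C}, T:{C} ∩→ {C}; cost 0
[col 2] CJT: children C:{A}, JT:{C} ∪→ {A,C}; cost 1
[col 2] CJTX: children CJT:{A,C}, X:{A} ∩→ {A}; cost 0
[col 3] JT: children J:{T}, T:{G} ∪→ {G,T}; cost 1
[col 3] CJT: children C:{C}, JT:{G,T} ∪→ {C,G,T}; cost 1
[col 3] CJTX: children CJT:{C,G,T}, X:{A} ∪→ {A,C,G,T}; cost 1
per-site changes: [2, 1, 1, 3]; total = 7

A,C,G,T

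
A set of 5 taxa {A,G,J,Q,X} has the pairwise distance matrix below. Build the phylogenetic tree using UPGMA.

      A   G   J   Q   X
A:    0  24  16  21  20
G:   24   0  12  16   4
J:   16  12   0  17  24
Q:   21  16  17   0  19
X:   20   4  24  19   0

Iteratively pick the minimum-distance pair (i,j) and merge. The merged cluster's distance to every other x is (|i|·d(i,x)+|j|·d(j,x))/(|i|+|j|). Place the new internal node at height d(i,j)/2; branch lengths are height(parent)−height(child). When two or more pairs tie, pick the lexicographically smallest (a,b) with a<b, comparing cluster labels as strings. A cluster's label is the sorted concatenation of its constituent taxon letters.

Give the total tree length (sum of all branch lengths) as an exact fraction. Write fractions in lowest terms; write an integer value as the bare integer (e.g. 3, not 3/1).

step 1: merge (G,X) at d=4; branch lengths G→2, X→2; new cluster GX
  updated: d(A,GX)=22, d(GX,J)=18, d(GX,Q)=35/2
step 2: merge (A,J) at d=16; branch lengths A→8, J→8; new cluster AJ
  updated: d(AJ,GX)=20, d(AJ,Q)=19
step 3: merge (GX,Q) at d=35/2; branch lengths GX→27/4, Q→35/4; new cluster GQX
  updated: d(AJ,GQX)=59/3
step 4: merge (AJ,GQX) at d=59/3; branch lengths AJ→11/6, GQX→13/12; new cluster AGJQX
final tree: ((A:8,J:8):11/6,((G:2,X:2):27/4,Q:35/4):13/12)
total length: 461/12

461/12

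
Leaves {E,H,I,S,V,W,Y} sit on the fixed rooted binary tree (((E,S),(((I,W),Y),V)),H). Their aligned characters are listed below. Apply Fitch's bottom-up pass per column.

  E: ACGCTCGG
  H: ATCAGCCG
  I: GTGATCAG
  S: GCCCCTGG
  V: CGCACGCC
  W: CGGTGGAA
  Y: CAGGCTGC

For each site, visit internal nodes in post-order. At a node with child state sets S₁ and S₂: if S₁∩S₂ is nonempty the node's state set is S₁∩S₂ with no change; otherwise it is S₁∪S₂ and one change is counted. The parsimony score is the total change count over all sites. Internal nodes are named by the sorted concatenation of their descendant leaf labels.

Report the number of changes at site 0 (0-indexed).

3

site 0, node ES: E={A} ∪ S={G} → {A,G} (+1)
site 0, node IW: I={G} ∪ W={C} → {C,G} (+1)
site 0, node IWY: IW={C,G} ∩ Y={C} → {C} (+0)
site 0, node IVWY: IWY={C} ∩ V={C} → {C} (+0)
site 0, node EISVWY: ES={A,G} ∪ IVWY={C} → {A,C,G} (+1)
site 0, node EHISVWY: EISVWY={A,C,G} ∩ H={A} → {A} (+0)
site 1, node ES: E={C} ∩ S={C} → {C} (+0)
site 1, node IW: I={T} ∪ W={G} → {G,T} (+1)
site 1, node IWY: IW={G,T} ∪ Y={A} → {A,G,T} (+1)
site 1, node IVWY: IWY={A,G,T} ∩ V={G} → {G} (+0)
site 1, node EISVWY: ES={C} ∪ IVWY={G} → {C,G} (+1)
site 1, node EHISVWY: EISVWY={C,G} ∪ H={T} → {C,G,T} (+1)
site 2, node ES: E={G} ∪ S={C} → {C,G} (+1)
site 2, node IW: I={G} ∩ W={G} → {G} (+0)
site 2, node IWY: IW={G} ∩ Y={G} → {G} (+0)
site 2, node IVWY: IWY={G} ∪ V={C} → {C,G} (+1)
site 2, node EISVWY: ES={C,G} ∩ IVWY={C,G} → {C,G} (+0)
site 2, node EHISVWY: EISVWY={C,G} ∩ H={C} → {C} (+0)
site 3, node ES: E={C} ∩ S={C} → {C} (+0)
site 3, node IW: I={A} ∪ W={T} → {A,T} (+1)
site 3, node IWY: IW={A,T} ∪ Y={G} → {A,G,T} (+1)
site 3, node IVWY: IWY={A,G,T} ∩ V={A} → {A} (+0)
site 3, node EISVWY: ES={C} ∪ IVWY={A} → {A,C} (+1)
site 3, node EHISVWY: EISVWY={A,C} ∩ H={A} → {A} (+0)
site 4, node ES: E={T} ∪ S={C} → {C,T} (+1)
site 4, node IW: I={T} ∪ W={G} → {G,T} (+1)
site 4, node IWY: IW={G,T} ∪ Y={C} → {C,G,T} (+1)
site 4, node IVWY: IWY={C,G,T} ∩ V={C} → {C} (+0)
site 4, node EISVWY: ES={C,T} ∩ IVWY={C} → {C} (+0)
site 4, node EHISVWY: EISVWY={C} ∪ H={G} → {C,G} (+1)
site 5, node ES: E={C} ∪ S={T} → {C,T} (+1)
site 5, node IW: I={C} ∪ W={G} → {C,G} (+1)
site 5, node IWY: IW={C,G} ∪ Y={T} → {C,G,T} (+1)
site 5, node IVWY: IWY={C,G,T} ∩ V={G} → {G} (+0)
site 5, node EISVWY: ES={C,T} ∪ IVWY={G} → {C,G,T} (+1)
site 5, node EHISVWY: EISVWY={C,G,T} ∩ H={C} → {C} (+0)
site 6, node ES: E={G} ∩ S={G} → {G} (+0)
site 6, node IW: I={A} ∩ W={A} → {A} (+0)
site 6, node IWY: IW={A} ∪ Y={G} → {A,G} (+1)
site 6, node IVWY: IWY={A,G} ∪ V={C} → {A,C,G} (+1)
site 6, node EISVWY: ES={G} ∩ IVWY={A,C,G} → {G} (+0)
site 6, node EHISVWY: EISVWY={G} ∪ H={C} → {C,G} (+1)
site 7, node ES: E={G} ∩ S={G} → {G} (+0)
site 7, node IW: I={G} ∪ W={A} → {A,G} (+1)
site 7, node IWY: IW={A,G} ∪ Y={C} → {A,C,G} (+1)
site 7, node IVWY: IWY={A,C,G} ∩ V={C} → {C} (+0)
site 7, node EISVWY: ES={G} ∪ IVWY={C} → {C,G} (+1)
site 7, node EHISVWY: EISVWY={C,G} ∩ H={G} → {G} (+0)
per-site changes: [3, 4, 2, 3, 4, 4, 3, 3]; total = 26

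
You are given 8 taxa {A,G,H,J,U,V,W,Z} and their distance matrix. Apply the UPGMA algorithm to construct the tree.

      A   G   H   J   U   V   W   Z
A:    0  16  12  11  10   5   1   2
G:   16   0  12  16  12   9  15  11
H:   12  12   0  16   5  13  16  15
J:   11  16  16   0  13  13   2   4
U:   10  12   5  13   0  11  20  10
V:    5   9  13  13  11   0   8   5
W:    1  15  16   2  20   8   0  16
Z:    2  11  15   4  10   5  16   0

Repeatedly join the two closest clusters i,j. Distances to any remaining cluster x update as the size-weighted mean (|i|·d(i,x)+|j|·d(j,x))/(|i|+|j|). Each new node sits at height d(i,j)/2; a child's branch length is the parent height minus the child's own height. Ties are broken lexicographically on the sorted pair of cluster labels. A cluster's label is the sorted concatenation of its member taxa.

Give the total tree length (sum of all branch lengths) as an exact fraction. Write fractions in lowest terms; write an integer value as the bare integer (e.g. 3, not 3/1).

478/15

step 1: merge (A,W) at d=1; branch lengths A→1/2, W→1/2; new cluster AW
  updated: d(AW,G)=31/2, d(AW,H)=14, d(AW,J)=13/2, d(AW,U)=15, d(AW,V)=13/2, d(AW,Z)=9
step 2: merge (J,Z) at d=4; branch lengths J→2, Z→2; new cluster JZ
  updated: d(AW,JZ)=31/4, d(G,JZ)=27/2, d(H,JZ)=31/2, d(JZ,U)=23/2, d(JZ,V)=9
step 3: merge (H,U) at d=5; branch lengths H→5/2, U→5/2; new cluster HU
  updated: d(AW,HU)=29/2, d(G,HU)=12, d(HU,JZ)=27/2, d(HU,V)=12
step 4: merge (AW,V) at d=13/2; branch lengths AW→11/4, V→13/4; new cluster AVW
  updated: d(AVW,G)=40/3, d(AVW,HU)=41/3, d(AVW,JZ)=49/6
step 5: merge (AVW,JZ) at d=49/6; branch lengths AVW→5/6, JZ→25/12; new cluster AJVWZ
  updated: d(AJVWZ,G)=67/5, d(AJVWZ,HU)=68/5
step 6: merge (G,HU) at d=12; branch lengths G→6, HU→7/2; new cluster GHU
  updated: d(AJVWZ,GHU)=203/15
step 7: merge (AJVWZ,GHU) at d=203/15; branch lengths AJVWZ→161/60, GHU→23/30; new cluster AGHJUVWZ
final tree: ((((A:1/2,W:1/2):11/4,V:13/4):5/6,(J:2,Z:2):25/12):161/60,(G:6,(H:5/2,U:5/2):7/2):23/30)
total length: 478/15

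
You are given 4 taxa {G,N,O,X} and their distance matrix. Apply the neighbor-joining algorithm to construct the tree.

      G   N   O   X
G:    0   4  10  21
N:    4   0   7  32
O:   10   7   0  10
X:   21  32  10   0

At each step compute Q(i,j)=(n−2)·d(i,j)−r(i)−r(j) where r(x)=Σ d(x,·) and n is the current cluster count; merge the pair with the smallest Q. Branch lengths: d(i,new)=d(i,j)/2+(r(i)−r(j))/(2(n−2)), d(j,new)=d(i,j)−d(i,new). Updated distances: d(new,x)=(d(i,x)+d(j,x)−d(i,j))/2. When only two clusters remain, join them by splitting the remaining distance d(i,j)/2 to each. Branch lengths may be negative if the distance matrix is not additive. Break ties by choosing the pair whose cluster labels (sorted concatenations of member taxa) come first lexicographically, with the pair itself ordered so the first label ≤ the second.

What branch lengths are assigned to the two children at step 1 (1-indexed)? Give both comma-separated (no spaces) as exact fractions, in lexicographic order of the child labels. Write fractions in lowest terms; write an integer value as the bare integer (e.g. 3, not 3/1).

step 1: merge (G,N) at d=4, Q=-70; branch lengths G→0, N→4; new cluster GN
  updated: d(GN,O)=13/2, d(GN,X)=49/2
step 2: merge (GN,O) at d=13/2, Q=-41; branch lengths GN→21/2, O→-4; new cluster GNO
  updated: d(GNO,X)=14
step 3: merge (GNO,X) at d=14; branch lengths GNO→7, X→7; new cluster GNOX
final tree: (((G:0,N:4):21/2,O:-4):7,X:7)
total length: 49/2

0,4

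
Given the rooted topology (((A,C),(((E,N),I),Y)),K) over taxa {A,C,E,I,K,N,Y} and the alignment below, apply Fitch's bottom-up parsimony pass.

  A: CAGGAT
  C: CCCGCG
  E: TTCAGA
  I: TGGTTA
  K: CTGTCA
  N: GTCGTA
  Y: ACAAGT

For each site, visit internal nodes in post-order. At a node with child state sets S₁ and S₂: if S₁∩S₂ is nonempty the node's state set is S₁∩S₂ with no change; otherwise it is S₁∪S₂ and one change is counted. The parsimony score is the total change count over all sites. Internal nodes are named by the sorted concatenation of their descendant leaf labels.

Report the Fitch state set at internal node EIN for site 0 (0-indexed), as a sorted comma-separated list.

T

[col 0] AC: children A:{C}, C:{C} ∩→ {C}; cost 0
[col 0] EN: children E:{T}, N:{G} ∪→ {G,T}; cost 1
[col 0] EIN: children EN:{G,T}, I:{T} ∩→ {T}; cost 0
[col 0] EINY: children EIN:{T}, Y:{A} ∪→ {A,T}; cost 1
[col 0] ACEINY: children AC:{C}, EINY:{A,T} ∪→ {A,C,T}; cost 1
[col 0] ACEIKNY: children ACEINY:{A,C,T}, K:{C} ∩→ {C}; cost 0
[col 1] AC: children A:{A}, C:{C} ∪→ {A,C}; cost 1
[col 1] EN: children E:{T}, N:{T} ∩→ {T}; cost 0
[col 1] EIN: children EN:{T}, I:{G} ∪→ {G,T}; cost 1
[col 1] EINY: children EIN:{G,T}, Y:{C} ∪→ {C,G,T}; cost 1
[col 1] ACEINY: children AC:{A,C}, EINY:{C,G,T} ∩→ {C}; cost 0
[col 1] ACEIKNY: children ACEINY:{C}, K:{T} ∪→ {C,T}; cost 1
[col 2] AC: children A:{G}, C:{C} ∪→ {C,G}; cost 1
[col 2] EN: children E:{C}, N:{C} ∩→ {C}; cost 0
[col 2] EIN: children EN:{C}, I:{G} ∪→ {C,G}; cost 1
[col 2] EINY: children EIN:{C,G}, Y:{A} ∪→ {A,C,G}; cost 1
[col 2] ACEINY: children AC:{C,G}, EINY:{A,C,G} ∩→ {C,G}; cost 0
[col 2] ACEIKNY: children ACEINY:{C,G}, K:{G} ∩→ {G}; cost 0
[col 3] AC: children A:{G}, C:{G} ∩→ {G}; cost 0
[col 3] EN: children E:{A}, N:{G} ∪→ {A,G}; cost 1
[col 3] EIN: children EN:{A,G}, I:{T} ∪→ {A,G,T}; cost 1
[col 3] EINY: children EIN:{A,G,T}, Y:{A} ∩→ {A}; cost 0
[col 3] ACEINY: children AC:{G}, EINY:{A} ∪→ {A,G}; cost 1
[col 3] ACEIKNY: children ACEINY:{A,G}, K:{T} ∪→ {A,G,T}; cost 1
[col 4] AC: children A:{A}, C:{C} ∪→ {A,C}; cost 1
[col 4] EN: children E:{G}, N:{T} ∪→ {G,T}; cost 1
[col 4] EIN: children EN:{G,T}, I:{T} ∩→ {T}; cost 0
[col 4] EINY: children EIN:{T}, Y:{G} ∪→ {G,T}; cost 1
[col 4] ACEINY: children AC:{A,C}, EINY:{G,T} ∪→ {A,C,G,T}; cost 1
[col 4] ACEIKNY: children ACEINY:{A,C,G,T}, K:{C} ∩→ {C}; cost 0
[col 5] AC: children A:{T}, C:{G} ∪→ {G,T}; cost 1
[col 5] EN: children E:{A}, N:{A} ∩→ {A}; cost 0
[col 5] EIN: children EN:{A}, I:{A} ∩→ {A}; cost 0
[col 5] EINY: children EIN:{A}, Y:{T} ∪→ {A,T}; cost 1
[col 5] ACEINY: children AC:{G,T}, EINY:{A,T} ∩→ {T}; cost 0
[col 5] ACEIKNY: children ACEINY:{T}, K:{A} ∪→ {A,T}; cost 1
per-site changes: [3, 4, 3, 4, 4, 3]; total = 21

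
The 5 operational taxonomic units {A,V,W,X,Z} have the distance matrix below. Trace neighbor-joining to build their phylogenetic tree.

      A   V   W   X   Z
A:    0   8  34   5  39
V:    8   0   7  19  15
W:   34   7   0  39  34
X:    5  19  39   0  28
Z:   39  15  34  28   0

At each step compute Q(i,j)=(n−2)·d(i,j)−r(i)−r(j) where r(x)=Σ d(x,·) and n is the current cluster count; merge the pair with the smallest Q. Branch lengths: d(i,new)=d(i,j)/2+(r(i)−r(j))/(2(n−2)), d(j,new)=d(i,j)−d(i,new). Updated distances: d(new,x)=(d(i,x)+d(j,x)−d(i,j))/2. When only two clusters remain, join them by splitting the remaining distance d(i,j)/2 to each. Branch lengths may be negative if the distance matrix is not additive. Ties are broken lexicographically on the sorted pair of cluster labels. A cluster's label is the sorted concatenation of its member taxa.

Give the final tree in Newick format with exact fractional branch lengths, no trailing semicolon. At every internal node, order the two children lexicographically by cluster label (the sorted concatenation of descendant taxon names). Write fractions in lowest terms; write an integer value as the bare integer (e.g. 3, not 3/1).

((((A:5/3,X:10/3):29/2,Z:33/2):9/2,V:-7):7,W:7)

step 1: merge (A,X) at d=5, Q=-162; branch lengths A→5/3, X→10/3; new cluster AX
  updated: d(AX,V)=11, d(AX,W)=34, d(AX,Z)=31
step 2: merge (AX,Z) at d=31, Q=-94; branch lengths AX→29/2, Z→33/2; new cluster AXZ
  updated: d(AXZ,V)=-5/2, d(AXZ,W)=37/2
step 3: merge (AXZ,V) at d=-5/2, Q=-23; branch lengths AXZ→9/2, V→-7; new cluster AVXZ
  updated: d(AVXZ,W)=14
step 4: merge (AVXZ,W) at d=14; branch lengths AVXZ→7, W→7; new cluster AVWXZ
final tree: ((((A:5/3,X:10/3):29/2,Z:33/2):9/2,V:-7):7,W:7)
total length: 95/2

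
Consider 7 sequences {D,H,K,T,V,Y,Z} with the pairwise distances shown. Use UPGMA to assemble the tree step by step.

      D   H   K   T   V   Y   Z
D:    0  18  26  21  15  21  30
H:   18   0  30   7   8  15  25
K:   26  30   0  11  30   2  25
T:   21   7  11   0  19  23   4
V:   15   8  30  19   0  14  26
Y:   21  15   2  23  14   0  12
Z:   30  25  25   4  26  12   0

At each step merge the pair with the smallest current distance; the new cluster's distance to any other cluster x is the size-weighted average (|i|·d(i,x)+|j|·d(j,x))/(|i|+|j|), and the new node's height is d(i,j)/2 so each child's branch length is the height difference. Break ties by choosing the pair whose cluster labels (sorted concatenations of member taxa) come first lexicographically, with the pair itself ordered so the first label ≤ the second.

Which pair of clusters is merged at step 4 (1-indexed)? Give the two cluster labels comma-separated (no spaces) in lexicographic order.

D,HV

iteration 1: select K,Y (d=2); attach at lengths (1, 1); label the merged cluster KY
  updated: d(D,KY)=47/2, d(H,KY)=45/2, d(KY,T)=17, d(KY,V)=22, d(KY,Z)=37/2
iteration 2: select T,Z (d=4); attach at lengths (2, 2); label the merged cluster TZ
  updated: d(D,TZ)=51/2, d(H,TZ)=16, d(KY,TZ)=71/4, d(TZ,V)=45/2
iteration 3: select H,V (d=8); attach at lengths (4, 4); label the merged cluster HV
  updated: d(D,HV)=33/2, d(HV,KY)=89/4, d(HV,TZ)=77/4
iteration 4: select D,HV (d=33/2); attach at lengths (33/4, 17/4); label the merged cluster DHV
  updated: d(DHV,KY)=68/3, d(DHV,TZ)=64/3
iteration 5: select KY,TZ (d=71/4); attach at lengths (63/8, 55/8); label the merged cluster KTYZ
  updated: d(DHV,KTYZ)=22
iteration 6: select DHV,KTYZ (d=22); attach at lengths (11/4, 17/8); label the merged cluster DHKTVYZ
final tree: ((D:33/4,(H:4,V:4):17/4):11/4,((K:1,Y:1):63/8,(T:2,Z:2):55/8):17/8)
total length: 369/8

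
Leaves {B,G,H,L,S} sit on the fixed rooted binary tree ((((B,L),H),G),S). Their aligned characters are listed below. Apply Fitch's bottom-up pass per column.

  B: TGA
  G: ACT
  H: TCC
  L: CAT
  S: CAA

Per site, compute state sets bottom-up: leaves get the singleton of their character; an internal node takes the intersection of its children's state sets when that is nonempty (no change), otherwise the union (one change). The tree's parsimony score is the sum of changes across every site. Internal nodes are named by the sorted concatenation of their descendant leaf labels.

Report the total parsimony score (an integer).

9

site 0, node BL: B={T} ∪ L={C} → {C,T} (+1)
site 0, node BHL: BL={C,T} ∩ H={T} → {T} (+0)
site 0, node BGHL: BHL={T} ∪ G={A} → {A,T} (+1)
site 0, node BGHLS: BGHL={A,T} ∪ S={C} → {A,C,T} (+1)
site 1, node BL: B={G} ∪ L={A} → {A,G} (+1)
site 1, node BHL: BL={A,G} ∪ H={C} → {A,C,G} (+1)
site 1, node BGHL: BHL={A,C,G} ∩ G={C} → {C} (+0)
site 1, node BGHLS: BGHL={C} ∪ S={A} → {A,C} (+1)
site 2, node BL: B={A} ∪ L={T} → {A,T} (+1)
site 2, node BHL: BL={A,T} ∪ H={C} → {A,C,T} (+1)
site 2, node BGHL: BHL={A,C,T} ∩ G={T} → {T} (+0)
site 2, node BGHLS: BGHL={T} ∪ S={A} → {A,T} (+1)
per-site changes: [3, 3, 3]; total = 9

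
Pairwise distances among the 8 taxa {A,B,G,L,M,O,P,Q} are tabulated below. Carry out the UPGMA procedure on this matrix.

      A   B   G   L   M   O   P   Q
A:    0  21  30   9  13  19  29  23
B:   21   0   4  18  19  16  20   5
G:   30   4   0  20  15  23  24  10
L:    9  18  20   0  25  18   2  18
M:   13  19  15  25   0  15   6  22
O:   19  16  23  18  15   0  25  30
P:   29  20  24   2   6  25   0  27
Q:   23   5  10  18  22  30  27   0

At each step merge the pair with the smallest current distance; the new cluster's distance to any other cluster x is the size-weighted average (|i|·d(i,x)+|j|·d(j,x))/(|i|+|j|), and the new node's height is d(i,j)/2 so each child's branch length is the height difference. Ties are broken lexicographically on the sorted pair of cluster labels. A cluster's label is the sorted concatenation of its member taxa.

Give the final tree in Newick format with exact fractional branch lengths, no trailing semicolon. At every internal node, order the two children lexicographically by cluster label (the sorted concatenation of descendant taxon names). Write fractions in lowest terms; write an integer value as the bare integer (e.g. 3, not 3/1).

step 1: merge (L,P) at d=2; branch lengths L→1, P→1; new cluster LP
  updated: d(A,LP)=19, d(B,LP)=19, d(G,LP)=22, d(LP,M)=31/2, d(LP,O)=43/2, d(LP,Q)=45/2
step 2: merge (B,G) at d=4; branch lengths B→2, G→2; new cluster BG
  updated: d(A,BG)=51/2, d(BG,LP)=41/2, d(BG,M)=17, d(BG,O)=39/2, d(BG,Q)=15/2
step 3: merge (BG,Q) at d=15/2; branch lengths BG→7/4, Q→15/4; new cluster BGQ
  updated: d(A,BGQ)=74/3, d(BGQ,LP)=127/6, d(BGQ,M)=56/3, d(BGQ,O)=23
step 4: merge (A,M) at d=13; branch lengths A→13/2, M→13/2; new cluster AM
  updated: d(AM,BGQ)=65/3, d(AM,LP)=69/4, d(AM,O)=17
step 5: merge (AM,O) at d=17; branch lengths AM→2, O→17/2; new cluster AMO
  updated: d(AMO,BGQ)=199/9, d(AMO,LP)=56/3
step 6: merge (AMO,LP) at d=56/3; branch lengths AMO→5/6, LP→25/3; new cluster ALMOP
  updated: d(ALMOP,BGQ)=326/15
step 7: merge (ALMOP,BGQ) at d=326/15; branch lengths ALMOP→23/15, BGQ→427/60; new cluster ABGLMOPQ
final tree: ((((A:13/2,M:13/2):2,O:17/2):5/6,(L:1,P:1):25/3):23/15,((B:2,G:2):7/4,Q:15/4):427/60)
total length: 3169/60

((((A:13/2,M:13/2):2,O:17/2):5/6,(L:1,P:1):25/3):23/15,((B:2,G:2):7/4,Q:15/4):427/60)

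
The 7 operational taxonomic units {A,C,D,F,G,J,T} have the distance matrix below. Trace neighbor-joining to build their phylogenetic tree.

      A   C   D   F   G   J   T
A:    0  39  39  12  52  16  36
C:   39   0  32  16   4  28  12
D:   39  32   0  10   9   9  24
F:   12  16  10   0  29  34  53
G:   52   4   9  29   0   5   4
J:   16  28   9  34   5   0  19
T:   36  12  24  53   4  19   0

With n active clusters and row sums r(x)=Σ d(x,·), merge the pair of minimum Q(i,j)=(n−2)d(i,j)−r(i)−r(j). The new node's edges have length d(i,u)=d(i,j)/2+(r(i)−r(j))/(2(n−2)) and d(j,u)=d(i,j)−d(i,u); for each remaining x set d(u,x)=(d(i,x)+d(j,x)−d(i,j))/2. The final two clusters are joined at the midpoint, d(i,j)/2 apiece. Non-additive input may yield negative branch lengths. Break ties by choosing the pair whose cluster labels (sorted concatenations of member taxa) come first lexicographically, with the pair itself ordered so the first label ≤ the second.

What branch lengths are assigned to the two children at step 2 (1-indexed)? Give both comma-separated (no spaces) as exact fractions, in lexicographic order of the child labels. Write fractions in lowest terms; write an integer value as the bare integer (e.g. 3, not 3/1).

iteration 1: select A,F (d=12, Q=-288); attach at lengths (10, 2); label the merged cluster AF
  updated: d(AF,C)=43/2, d(AF,D)=37/2, d(AF,G)=69/2, d(AF,J)=19, d(AF,T)=77/2
iteration 2: select AF,D (d=37/2, Q=-301/2); attach at lengths (227/16, 69/16); label the merged cluster ADF
  updated: d(ADF,C)=35/2, d(ADF,G)=25/2, d(ADF,J)=19/4, d(ADF,T)=22
iteration 3: select ADF,J (d=19/4, Q=-397/4); attach at lengths (19/8, 19/8); label the merged cluster ADFJ
  updated: d(ADFJ,C)=163/8, d(ADFJ,G)=51/8, d(ADFJ,T)=145/8
iteration 4: select ADFJ,G (d=51/8, Q=-93/2); attach at lengths (173/16, -71/16); label the merged cluster ADFGJ
  updated: d(ADFGJ,C)=9, d(ADFGJ,T)=63/8
iteration 5: select ADFGJ,C (d=9, Q=-231/8); attach at lengths (39/16, 105/16); label the merged cluster ACDFGJ
  updated: d(ACDFGJ,T)=87/16
iteration 6: select ACDFGJ,T (d=87/16); attach at lengths (87/32, 87/32); label the merged cluster ACDFGJT
final tree: ((((((A:10,F:2):227/16,D:69/16):19/8,J:19/8):173/16,G:-71/16):39/16,C:105/16):87/32,T:87/32)
total length: 897/16

227/16,69/16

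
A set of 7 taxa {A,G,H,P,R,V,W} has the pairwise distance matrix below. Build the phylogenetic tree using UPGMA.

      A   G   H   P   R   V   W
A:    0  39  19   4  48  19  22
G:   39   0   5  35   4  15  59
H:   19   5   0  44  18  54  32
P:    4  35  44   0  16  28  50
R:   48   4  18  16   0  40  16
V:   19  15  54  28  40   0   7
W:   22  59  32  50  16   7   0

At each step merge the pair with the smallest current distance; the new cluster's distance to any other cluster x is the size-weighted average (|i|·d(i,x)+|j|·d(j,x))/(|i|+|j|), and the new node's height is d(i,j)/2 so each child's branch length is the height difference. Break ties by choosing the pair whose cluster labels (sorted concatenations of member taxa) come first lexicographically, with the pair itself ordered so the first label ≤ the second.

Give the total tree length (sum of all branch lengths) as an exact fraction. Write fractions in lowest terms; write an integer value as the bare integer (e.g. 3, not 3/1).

iteration 1: select A,P (d=4); attach at lengths (2, 2); label the merged cluster AP
  updated: d(AP,G)=37, d(AP,H)=63/2, d(AP,R)=32, d(AP,V)=47/2, d(AP,W)=36
iteration 2: select G,R (d=4); attach at lengths (2, 2); label the merged cluster GR
  updated: d(AP,GR)=69/2, d(GR,H)=23/2, d(GR,V)=55/2, d(GR,W)=75/2
iteration 3: select V,W (d=7); attach at lengths (7/2, 7/2); label the merged cluster VW
  updated: d(AP,VW)=119/4, d(GR,VW)=65/2, d(H,VW)=43
iteration 4: select GR,H (d=23/2); attach at lengths (15/4, 23/4); label the merged cluster GHR
  updated: d(AP,GHR)=67/2, d(GHR,VW)=36
iteration 5: select AP,VW (d=119/4); attach at lengths (103/8, 91/8); label the merged cluster APVW
  updated: d(APVW,GHR)=139/4
iteration 6: select APVW,GHR (d=139/4); attach at lengths (5/2, 93/8); label the merged cluster AGHPRVW
final tree: (((A:2,P:2):103/8,(V:7/2,W:7/2):91/8):5/2,((G:2,R:2):15/4,H:23/4):93/8)
total length: 503/8

503/8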